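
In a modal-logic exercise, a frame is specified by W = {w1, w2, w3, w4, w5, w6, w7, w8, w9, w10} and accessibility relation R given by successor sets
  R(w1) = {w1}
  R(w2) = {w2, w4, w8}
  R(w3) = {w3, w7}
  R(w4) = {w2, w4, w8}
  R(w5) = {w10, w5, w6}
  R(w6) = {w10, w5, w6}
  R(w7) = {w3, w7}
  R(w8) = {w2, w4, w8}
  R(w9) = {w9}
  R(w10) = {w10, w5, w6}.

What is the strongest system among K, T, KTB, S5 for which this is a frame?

S5

Reflexive (axiom T): yes — every world is R-related to itself.
Symmetric (axiom B): yes — every pair in R has its reverse in R.
Euclidean (axiom 5): yes — any two successors of a common world are R-related.
So F validates K, T, KTB, S5. The strongest is S5.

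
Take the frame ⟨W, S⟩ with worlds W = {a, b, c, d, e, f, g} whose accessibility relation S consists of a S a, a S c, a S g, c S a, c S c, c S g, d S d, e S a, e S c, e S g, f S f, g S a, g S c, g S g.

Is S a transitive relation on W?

Yes

Transitive: yes — every two-step S-path is closed by a direct edge.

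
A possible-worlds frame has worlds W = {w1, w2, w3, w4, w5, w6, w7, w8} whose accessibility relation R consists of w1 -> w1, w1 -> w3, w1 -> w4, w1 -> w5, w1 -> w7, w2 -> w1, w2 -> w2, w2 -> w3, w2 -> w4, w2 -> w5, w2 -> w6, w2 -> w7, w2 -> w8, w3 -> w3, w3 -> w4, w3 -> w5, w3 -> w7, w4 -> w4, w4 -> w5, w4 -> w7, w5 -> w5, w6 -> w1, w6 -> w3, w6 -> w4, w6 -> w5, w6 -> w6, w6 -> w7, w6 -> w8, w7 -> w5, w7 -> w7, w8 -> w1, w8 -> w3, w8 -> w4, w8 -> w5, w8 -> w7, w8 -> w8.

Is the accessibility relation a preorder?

Yes

Reflexive: yes — every world is R-related to itself.
Transitive: yes — every two-step R-path is closed by a direct edge.
So R is a preorder.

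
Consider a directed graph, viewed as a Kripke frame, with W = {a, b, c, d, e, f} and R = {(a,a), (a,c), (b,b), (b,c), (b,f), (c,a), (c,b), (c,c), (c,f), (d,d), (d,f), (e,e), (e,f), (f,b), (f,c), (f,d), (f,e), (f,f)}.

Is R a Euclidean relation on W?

No

Euclidean: no — c R a and c R b, but not a R b.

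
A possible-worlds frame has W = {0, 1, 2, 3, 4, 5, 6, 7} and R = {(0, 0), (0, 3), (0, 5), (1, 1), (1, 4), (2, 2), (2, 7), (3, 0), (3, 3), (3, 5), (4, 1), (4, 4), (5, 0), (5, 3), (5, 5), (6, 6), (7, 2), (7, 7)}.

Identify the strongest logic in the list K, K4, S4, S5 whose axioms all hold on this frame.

S5

Transitive (axiom 4): yes — every two-step R-path is closed by a direct edge.
Reflexive (axiom T): yes — every world is R-related to itself.
Euclidean (axiom 5): yes — any two successors of a common world are R-related.
So F validates K, K4, S4, S5. The strongest is S5.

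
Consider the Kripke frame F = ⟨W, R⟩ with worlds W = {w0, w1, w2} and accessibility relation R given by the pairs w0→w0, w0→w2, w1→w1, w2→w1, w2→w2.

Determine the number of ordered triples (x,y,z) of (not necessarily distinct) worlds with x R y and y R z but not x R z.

1

Enumerating: (w0,w2,w1).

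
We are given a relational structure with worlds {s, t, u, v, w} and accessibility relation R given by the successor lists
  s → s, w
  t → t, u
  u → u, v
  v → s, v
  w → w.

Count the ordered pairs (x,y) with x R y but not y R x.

4

Enumerating: (s,w), (t,u), (u,v), (v,s).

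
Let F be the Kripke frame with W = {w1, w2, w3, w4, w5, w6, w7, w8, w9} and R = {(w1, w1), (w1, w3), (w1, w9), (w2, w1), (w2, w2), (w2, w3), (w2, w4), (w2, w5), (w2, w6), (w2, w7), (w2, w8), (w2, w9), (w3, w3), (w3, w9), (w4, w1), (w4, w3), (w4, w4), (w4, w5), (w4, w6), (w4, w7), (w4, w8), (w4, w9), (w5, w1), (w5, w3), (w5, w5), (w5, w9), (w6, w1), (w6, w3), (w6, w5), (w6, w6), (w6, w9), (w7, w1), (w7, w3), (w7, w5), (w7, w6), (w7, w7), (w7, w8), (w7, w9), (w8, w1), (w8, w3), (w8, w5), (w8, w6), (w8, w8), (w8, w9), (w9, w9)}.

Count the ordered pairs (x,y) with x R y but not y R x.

36

Enumerating: (w1,w3), (w1,w9), (w2,w1), (w2,w3), (w2,w4), (w2,w5), (w2,w6), (w2,w7), (w2,w8), (w2,w9), (w3,w9), (w4,w1), … and 24 more.
Total: 36.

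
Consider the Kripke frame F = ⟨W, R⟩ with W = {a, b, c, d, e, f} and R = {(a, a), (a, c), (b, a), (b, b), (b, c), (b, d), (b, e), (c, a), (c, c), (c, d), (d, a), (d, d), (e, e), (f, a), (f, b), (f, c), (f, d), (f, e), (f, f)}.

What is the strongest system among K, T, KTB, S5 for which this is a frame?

T

Reflexive (axiom T): yes — every world is R-related to itself.
Symmetric (axiom B): no — b R a but not a R b.
Euclidean (axiom 5): no — b R a and b R d, but not a R d.
So F validates K, T; KTB would additionally require R to be symmetric. The strongest is T.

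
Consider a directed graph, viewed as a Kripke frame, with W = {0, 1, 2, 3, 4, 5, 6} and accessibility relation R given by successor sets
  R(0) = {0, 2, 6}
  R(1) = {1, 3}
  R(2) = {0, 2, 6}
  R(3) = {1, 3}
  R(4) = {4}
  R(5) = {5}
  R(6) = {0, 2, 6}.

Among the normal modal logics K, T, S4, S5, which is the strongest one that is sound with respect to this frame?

S5

Reflexive (axiom T): yes — every world is R-related to itself.
Transitive (axiom 4): yes — every two-step R-path is closed by a direct edge.
Euclidean (axiom 5): yes — any two successors of a common world are R-related.
So F validates K, T, S4, S5. The strongest is S5.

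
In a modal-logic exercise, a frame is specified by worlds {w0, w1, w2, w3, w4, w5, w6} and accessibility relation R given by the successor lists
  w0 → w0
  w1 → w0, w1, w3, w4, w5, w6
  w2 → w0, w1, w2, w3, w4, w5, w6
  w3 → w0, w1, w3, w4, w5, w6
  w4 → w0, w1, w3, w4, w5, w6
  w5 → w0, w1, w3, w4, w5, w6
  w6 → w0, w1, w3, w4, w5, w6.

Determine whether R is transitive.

Yes

Transitive: yes — every two-step R-path is closed by a direct edge.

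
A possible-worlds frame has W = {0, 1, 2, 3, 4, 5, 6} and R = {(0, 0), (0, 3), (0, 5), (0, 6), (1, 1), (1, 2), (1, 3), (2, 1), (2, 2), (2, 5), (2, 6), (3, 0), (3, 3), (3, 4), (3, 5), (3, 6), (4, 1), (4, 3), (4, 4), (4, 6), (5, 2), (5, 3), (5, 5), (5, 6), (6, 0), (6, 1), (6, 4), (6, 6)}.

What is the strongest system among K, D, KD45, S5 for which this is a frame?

D

Serial (axiom D): yes — every world has a successor (e.g. 0 R 0).
Euclidean (axiom 5): no — 0 R 6 and 0 R 3, but not 6 R 3.
Transitive (axiom 4): no — 0 R 3 and 3 R 4, but not 0 R 4.
Reflexive (axiom T): yes — every world is R-related to itself.
So F validates K, D; KD45 would additionally require R to be Euclidean and transitive. The strongest is D.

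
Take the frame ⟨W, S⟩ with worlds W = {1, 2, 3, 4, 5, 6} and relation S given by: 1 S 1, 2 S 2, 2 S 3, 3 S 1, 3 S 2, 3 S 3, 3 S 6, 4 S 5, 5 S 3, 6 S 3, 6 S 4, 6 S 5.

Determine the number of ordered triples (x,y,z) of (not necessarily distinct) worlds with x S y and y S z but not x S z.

11

Enumerating: (2,3,1), (2,3,6), (3,6,4), (3,6,5), (4,5,3), (5,3,1), (5,3,2), (5,3,6), (6,3,1), (6,3,2), (6,3,6).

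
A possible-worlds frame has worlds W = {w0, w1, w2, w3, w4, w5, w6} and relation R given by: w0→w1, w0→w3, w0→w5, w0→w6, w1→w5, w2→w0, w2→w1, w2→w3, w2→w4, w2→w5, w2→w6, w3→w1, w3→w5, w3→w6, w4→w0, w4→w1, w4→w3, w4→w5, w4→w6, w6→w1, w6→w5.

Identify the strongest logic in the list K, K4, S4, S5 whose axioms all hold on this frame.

Transitive (axiom 4): yes — every two-step R-path is closed by a direct edge.
Reflexive (axiom T): no — w0 is not related to itself.
Euclidean (axiom 5): no — w0 R w1 and w0 R w3, but not w1 R w3.
So F validates K, K4; S4 would additionally require R to be reflexive. The strongest is K4.

K4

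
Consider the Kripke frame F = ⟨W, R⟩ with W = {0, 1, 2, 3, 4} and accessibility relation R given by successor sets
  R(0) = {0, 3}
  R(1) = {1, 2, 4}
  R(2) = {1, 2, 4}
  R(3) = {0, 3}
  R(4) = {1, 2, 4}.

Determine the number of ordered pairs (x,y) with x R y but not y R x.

R is symmetric; there are no such tuples.

0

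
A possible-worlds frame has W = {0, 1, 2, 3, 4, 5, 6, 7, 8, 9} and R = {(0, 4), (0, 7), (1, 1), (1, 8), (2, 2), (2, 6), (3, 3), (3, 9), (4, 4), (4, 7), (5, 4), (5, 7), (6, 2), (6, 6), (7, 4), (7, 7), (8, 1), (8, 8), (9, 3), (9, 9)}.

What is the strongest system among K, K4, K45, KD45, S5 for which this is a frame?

Transitive (axiom 4): yes — every two-step R-path is closed by a direct edge.
Euclidean (axiom 5): yes — any two successors of a common world are R-related.
Serial (axiom D): yes — every world has a successor (e.g. 0 R 4).
Reflexive (axiom T): no — 0 is not related to itself.
So F validates K, K4, K45, KD45; S5 would additionally require R to be reflexive. The strongest is KD45.

KD45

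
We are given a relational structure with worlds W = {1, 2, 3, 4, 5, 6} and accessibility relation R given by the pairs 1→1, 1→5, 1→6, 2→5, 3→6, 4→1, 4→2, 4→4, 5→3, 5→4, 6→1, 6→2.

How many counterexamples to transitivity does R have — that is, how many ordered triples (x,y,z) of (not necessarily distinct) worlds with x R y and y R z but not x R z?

Enumerating: (1,5,3), (1,5,4), (1,6,2), (2,5,3), (2,5,4), (3,6,1), (3,6,2), (4,1,5), (4,1,6), (4,2,5), (5,3,6), (5,4,1), (5,4,2), (6,1,5), (6,1,6), (6,2,5).

16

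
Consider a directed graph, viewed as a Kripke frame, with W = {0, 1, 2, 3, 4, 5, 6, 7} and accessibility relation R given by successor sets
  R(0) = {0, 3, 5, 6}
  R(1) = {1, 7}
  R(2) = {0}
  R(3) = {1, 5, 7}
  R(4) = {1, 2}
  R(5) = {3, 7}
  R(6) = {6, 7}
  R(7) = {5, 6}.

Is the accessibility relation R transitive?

No

Transitive: no — 0 R 3 and 3 R 1, but not 0 R 1.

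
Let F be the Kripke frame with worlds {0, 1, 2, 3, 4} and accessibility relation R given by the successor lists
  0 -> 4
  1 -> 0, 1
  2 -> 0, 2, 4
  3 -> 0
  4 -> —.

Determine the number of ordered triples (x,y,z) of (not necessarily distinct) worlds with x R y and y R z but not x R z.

2

Enumerating: (1,0,4), (3,0,4).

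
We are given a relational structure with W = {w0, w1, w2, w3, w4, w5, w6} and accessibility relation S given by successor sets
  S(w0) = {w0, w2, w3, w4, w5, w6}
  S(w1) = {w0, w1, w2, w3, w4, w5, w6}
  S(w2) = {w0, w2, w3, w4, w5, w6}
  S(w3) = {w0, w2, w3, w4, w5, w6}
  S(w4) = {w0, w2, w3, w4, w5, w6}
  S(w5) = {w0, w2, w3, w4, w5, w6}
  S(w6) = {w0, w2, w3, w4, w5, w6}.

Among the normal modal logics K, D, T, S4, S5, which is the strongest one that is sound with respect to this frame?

Serial (axiom D): yes — every world has a successor (e.g. w0 S w0).
Reflexive (axiom T): yes — every world is S-related to itself.
Transitive (axiom 4): yes — every two-step S-path is closed by a direct edge.
Euclidean (axiom 5): no — w1 S w0 and w1 S w1, but not w0 S w1.
So F validates K, D, T, S4; S5 would additionally require S to be Euclidean. The strongest is S4.

S4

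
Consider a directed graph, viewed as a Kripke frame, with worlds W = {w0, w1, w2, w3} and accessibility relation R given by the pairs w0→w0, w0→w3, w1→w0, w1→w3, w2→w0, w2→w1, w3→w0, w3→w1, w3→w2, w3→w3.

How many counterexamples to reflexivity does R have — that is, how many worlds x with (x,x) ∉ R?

2

Enumerating: w1, w2.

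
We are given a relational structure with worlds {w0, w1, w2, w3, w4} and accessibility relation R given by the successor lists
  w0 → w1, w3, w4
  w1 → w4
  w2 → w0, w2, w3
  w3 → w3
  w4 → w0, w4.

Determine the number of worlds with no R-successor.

0

R is serial; there are no such worlds.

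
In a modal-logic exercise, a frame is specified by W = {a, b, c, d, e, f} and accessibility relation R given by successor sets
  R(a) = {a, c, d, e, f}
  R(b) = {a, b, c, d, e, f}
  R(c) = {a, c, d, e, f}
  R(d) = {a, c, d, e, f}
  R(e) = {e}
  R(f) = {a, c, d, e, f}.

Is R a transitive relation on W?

Transitive: yes — every two-step R-path is closed by a direct edge.

Yes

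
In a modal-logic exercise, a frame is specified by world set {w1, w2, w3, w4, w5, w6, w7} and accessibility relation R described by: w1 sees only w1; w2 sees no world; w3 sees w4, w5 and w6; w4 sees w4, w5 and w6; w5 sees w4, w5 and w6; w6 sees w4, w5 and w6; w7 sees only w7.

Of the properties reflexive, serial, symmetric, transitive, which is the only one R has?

Reflexive: no — w2 is not related to itself.
Serial: no — w2 has no R-successor.
Symmetric: no — w3 R w4 but not w4 R w3.
Transitive: yes — every two-step R-path is closed by a direct edge.
Only transitive holds.

transitive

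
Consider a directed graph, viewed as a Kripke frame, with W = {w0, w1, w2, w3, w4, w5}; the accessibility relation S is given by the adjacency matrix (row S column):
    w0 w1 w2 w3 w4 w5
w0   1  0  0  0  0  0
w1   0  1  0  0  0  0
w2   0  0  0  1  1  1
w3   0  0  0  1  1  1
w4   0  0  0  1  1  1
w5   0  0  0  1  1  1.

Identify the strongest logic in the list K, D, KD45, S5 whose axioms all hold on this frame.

Serial (axiom D): yes — every world has a successor (e.g. w0 S w0).
Euclidean (axiom 5): yes — any two successors of a common world are S-related.
Transitive (axiom 4): yes — every two-step S-path is closed by a direct edge.
Reflexive (axiom T): no — w2 is not related to itself.
So F validates K, D, KD45; S5 would additionally require S to be reflexive. The strongest is KD45.

KD45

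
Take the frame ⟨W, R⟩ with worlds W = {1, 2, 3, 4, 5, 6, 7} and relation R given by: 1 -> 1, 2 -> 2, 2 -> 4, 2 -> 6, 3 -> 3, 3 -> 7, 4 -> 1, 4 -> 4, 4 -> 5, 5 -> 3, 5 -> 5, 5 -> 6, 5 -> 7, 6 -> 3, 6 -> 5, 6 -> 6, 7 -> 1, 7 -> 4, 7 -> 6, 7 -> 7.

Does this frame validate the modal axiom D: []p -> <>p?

By correspondence theory, D is valid on a frame iff R is serial.
Serial: yes — every world has a successor (e.g. 1 R 1).

Yes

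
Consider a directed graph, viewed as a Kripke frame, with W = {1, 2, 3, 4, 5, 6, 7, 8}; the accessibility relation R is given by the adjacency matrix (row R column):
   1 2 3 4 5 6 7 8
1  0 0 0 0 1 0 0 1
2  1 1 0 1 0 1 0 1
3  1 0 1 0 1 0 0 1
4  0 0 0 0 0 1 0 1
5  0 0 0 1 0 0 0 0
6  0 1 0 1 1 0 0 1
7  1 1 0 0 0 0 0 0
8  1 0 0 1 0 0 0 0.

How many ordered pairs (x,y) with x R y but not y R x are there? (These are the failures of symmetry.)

12

Enumerating: (1,5), (2,1), (2,4), (2,8), (3,1), (3,5), (3,8), (5,4), (6,5), (6,8), (7,1), (7,2).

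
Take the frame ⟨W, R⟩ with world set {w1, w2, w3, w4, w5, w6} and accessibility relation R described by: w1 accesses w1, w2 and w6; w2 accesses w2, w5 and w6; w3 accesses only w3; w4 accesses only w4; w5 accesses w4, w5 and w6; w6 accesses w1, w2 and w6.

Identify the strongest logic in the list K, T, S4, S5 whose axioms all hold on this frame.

T

Reflexive (axiom T): yes — every world is R-related to itself.
Transitive (axiom 4): no — w1 R w2 and w2 R w5, but not w1 R w5.
Euclidean (axiom 5): no — w2 R w6 and w2 R w5, but not w6 R w5.
So F validates K, T; S4 would additionally require R to be transitive. The strongest is T.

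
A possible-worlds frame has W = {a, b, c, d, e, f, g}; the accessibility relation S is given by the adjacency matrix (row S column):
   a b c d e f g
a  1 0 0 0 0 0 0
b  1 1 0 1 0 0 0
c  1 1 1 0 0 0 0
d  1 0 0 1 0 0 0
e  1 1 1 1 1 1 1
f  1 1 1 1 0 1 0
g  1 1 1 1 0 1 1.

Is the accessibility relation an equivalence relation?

Reflexive: yes — every world is S-related to itself.
Symmetric: no — b S a but not a S b.
Transitive: no — c S b and b S d, but not c S d.
So S is not an equivalence relation.

No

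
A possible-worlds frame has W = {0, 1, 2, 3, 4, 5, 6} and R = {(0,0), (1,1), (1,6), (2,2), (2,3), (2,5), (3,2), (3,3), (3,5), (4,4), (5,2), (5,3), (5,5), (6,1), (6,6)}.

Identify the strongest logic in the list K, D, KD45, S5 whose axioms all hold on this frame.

S5

Serial (axiom D): yes — every world has a successor (e.g. 0 R 0).
Euclidean (axiom 5): yes — any two successors of a common world are R-related.
Transitive (axiom 4): yes — every two-step R-path is closed by a direct edge.
Reflexive (axiom T): yes — every world is R-related to itself.
So F validates K, D, KD45, S5. The strongest is S5.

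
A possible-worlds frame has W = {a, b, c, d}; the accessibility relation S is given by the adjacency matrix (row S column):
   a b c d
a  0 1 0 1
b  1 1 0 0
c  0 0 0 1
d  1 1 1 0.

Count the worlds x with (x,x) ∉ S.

3

Enumerating: a, c, d.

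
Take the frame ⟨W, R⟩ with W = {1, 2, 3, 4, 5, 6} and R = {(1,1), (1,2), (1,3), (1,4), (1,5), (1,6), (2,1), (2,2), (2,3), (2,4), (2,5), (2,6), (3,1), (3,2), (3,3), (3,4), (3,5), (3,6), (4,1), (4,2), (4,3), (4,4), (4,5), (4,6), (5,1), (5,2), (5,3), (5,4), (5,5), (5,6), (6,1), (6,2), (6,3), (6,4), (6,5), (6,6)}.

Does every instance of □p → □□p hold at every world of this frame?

By correspondence theory, 4 is valid on a frame iff R is transitive.
Transitive: yes — every two-step R-path is closed by a direct edge.

Yes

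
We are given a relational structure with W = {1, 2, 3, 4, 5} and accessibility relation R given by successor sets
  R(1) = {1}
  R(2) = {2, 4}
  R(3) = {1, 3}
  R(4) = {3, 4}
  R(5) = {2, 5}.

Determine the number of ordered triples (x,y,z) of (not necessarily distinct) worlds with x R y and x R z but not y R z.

4

Enumerating: (2,4,2), (3,1,3), (4,3,4), (5,2,5).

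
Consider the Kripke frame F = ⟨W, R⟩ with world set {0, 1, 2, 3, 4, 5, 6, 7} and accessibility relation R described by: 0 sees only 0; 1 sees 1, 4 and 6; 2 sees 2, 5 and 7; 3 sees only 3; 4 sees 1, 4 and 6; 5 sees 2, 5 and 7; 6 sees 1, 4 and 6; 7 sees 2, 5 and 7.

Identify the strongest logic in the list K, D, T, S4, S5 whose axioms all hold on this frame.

Serial (axiom D): yes — every world has a successor (e.g. 0 R 0).
Reflexive (axiom T): yes — every world is R-related to itself.
Transitive (axiom 4): yes — every two-step R-path is closed by a direct edge.
Euclidean (axiom 5): yes — any two successors of a common world are R-related.
So F validates K, D, T, S4, S5. The strongest is S5.

S5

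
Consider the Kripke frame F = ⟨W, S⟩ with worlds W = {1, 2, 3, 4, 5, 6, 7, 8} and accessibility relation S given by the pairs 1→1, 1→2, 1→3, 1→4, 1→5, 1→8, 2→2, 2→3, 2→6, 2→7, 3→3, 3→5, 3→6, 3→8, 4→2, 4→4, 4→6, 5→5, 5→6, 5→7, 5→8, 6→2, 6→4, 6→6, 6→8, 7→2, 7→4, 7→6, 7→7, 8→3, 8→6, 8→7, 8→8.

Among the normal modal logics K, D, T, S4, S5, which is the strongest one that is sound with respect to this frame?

Serial (axiom D): yes — every world has a successor (e.g. 1 S 1).
Reflexive (axiom T): yes — every world is S-related to itself.
Transitive (axiom 4): no — 1 S 2 and 2 S 6, but not 1 S 6.
Euclidean (axiom 5): no — 1 S 2 and 1 S 4, but not 2 S 4.
So F validates K, D, T; S4 would additionally require S to be transitive. The strongest is T.

T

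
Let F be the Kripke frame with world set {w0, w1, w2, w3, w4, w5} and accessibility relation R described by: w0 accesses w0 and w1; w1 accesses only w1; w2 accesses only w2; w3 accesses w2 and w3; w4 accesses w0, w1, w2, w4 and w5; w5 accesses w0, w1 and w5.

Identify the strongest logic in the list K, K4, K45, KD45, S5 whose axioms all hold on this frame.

Transitive (axiom 4): yes — every two-step R-path is closed by a direct edge.
Euclidean (axiom 5): no — w4 R w0 and w4 R w2, but not w0 R w2.
Serial (axiom D): yes — every world has a successor (e.g. w0 R w0).
Reflexive (axiom T): yes — every world is R-related to itself.
So F validates K, K4; K45 would additionally require R to be Euclidean. The strongest is K4.

K4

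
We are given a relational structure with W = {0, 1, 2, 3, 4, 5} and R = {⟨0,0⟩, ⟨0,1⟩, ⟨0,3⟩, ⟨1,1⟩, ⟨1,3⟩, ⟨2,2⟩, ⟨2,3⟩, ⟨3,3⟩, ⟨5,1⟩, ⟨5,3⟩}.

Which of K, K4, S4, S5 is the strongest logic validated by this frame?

Transitive (axiom 4): yes — every two-step R-path is closed by a direct edge.
Reflexive (axiom T): no — 4 is not related to itself.
Euclidean (axiom 5): no — 0 R 3 and 0 R 1, but not 3 R 1.
So F validates K, K4; S4 would additionally require R to be reflexive. The strongest is K4.

K4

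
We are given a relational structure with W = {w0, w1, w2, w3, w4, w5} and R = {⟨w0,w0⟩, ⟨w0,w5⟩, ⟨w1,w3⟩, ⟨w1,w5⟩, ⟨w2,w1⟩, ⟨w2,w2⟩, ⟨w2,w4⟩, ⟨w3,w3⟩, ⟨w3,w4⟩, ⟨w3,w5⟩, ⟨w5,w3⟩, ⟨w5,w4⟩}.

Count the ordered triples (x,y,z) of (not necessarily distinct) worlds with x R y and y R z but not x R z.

Enumerating: (w0,w5,w3), (w0,w5,w4), (w1,w3,w4), (w1,w5,w4), (w2,w1,w3), (w2,w1,w5), (w5,w3,w5).

7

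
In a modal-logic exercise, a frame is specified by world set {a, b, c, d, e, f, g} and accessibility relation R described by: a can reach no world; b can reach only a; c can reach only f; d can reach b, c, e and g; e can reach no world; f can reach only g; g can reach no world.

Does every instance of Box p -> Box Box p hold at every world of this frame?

Axiom 4 corresponds to the accessibility relation being transitive.
Transitive: no — c R f and f R g, but not c R g.

No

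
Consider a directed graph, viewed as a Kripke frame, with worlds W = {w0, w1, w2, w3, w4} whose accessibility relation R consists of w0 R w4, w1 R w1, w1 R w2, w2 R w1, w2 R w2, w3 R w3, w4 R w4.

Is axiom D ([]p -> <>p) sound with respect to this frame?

Yes

Axiom D corresponds to the accessibility relation being serial.
Serial: yes — every world has a successor (e.g. w0 R w4).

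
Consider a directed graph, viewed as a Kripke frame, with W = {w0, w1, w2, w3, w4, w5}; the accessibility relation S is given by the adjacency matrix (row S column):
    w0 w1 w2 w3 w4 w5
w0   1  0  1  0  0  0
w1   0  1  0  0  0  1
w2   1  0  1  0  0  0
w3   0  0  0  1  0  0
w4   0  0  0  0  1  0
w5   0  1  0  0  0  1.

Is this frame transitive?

Yes

Transitive: yes — every two-step S-path is closed by a direct edge.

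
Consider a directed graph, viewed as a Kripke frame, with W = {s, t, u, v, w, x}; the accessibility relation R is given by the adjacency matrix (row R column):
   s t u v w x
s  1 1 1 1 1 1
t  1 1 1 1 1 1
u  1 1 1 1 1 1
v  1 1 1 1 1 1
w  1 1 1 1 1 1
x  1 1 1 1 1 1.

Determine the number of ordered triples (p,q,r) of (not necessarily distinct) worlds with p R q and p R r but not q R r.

0

R is Euclidean; there are no such tuples.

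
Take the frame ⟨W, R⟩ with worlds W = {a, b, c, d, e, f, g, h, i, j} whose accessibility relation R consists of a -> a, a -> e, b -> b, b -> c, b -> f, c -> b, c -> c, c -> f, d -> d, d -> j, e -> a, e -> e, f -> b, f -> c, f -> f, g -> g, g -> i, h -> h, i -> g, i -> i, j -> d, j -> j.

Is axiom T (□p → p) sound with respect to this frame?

Axiom T corresponds to the accessibility relation being reflexive.
Reflexive: yes — every world is R-related to itself.

Yes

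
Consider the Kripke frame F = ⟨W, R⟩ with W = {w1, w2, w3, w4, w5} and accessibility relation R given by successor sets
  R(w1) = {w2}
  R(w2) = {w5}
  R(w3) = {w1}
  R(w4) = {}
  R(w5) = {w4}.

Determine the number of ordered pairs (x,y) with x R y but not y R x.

4

Enumerating: (w1,w2), (w2,w5), (w3,w1), (w5,w4).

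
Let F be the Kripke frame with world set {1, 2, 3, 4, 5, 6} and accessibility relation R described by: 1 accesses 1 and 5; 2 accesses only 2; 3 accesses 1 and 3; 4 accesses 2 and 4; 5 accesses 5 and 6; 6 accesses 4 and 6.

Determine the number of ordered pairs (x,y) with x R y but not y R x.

5

Enumerating: (1,5), (3,1), (4,2), (5,6), (6,4).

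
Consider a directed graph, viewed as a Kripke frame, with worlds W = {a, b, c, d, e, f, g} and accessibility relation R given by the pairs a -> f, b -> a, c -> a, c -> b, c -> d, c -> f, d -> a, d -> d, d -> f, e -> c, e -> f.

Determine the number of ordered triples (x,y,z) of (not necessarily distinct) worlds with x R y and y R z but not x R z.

Enumerating: (b,a,f), (e,c,a), (e,c,b), (e,c,d).

4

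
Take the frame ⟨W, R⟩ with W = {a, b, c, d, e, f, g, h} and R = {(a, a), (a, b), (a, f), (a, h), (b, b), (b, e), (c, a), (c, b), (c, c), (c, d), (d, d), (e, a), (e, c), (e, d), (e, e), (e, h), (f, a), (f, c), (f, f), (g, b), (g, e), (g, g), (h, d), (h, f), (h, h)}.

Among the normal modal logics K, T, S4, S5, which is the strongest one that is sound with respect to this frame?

T

Reflexive (axiom T): yes — every world is R-related to itself.
Transitive (axiom 4): no — a R b and b R e, but not a R e.
Euclidean (axiom 5): no — a R b and a R f, but not b R f.
So F validates K, T; S4 would additionally require R to be transitive. The strongest is T.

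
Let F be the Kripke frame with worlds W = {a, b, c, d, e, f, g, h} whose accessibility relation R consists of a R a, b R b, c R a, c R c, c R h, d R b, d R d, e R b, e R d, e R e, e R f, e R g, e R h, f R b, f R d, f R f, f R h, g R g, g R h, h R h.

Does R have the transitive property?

Yes

Transitive: yes — every two-step R-path is closed by a direct edge.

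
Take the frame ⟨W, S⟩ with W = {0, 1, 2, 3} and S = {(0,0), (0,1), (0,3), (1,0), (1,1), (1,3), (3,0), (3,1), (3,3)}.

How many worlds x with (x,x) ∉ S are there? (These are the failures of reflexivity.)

Enumerating: 2.

1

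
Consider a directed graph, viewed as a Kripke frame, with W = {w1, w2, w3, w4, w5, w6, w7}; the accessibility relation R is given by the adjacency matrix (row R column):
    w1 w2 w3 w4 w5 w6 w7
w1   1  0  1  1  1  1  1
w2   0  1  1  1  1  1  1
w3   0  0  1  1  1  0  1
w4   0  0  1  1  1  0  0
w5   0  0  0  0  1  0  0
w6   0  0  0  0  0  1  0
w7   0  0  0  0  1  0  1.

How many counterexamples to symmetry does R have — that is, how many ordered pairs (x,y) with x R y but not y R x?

Enumerating: (w1,w3), (w1,w4), (w1,w5), (w1,w6), (w1,w7), (w2,w3), (w2,w4), (w2,w5), (w2,w6), (w2,w7), (w3,w5), (w3,w7), (w4,w5), (w7,w5).

14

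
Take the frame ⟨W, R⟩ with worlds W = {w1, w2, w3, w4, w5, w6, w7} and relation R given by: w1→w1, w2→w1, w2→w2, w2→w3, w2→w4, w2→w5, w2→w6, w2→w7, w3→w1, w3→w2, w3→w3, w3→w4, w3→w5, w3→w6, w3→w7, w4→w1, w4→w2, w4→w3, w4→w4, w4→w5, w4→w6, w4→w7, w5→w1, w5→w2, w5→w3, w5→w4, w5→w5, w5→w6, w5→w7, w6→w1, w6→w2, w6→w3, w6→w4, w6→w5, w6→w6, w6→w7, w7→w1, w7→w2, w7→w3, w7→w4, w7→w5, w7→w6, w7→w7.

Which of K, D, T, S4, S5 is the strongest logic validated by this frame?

S4

Serial (axiom D): yes — every world has a successor (e.g. w1 R w1).
Reflexive (axiom T): yes — every world is R-related to itself.
Transitive (axiom 4): yes — every two-step R-path is closed by a direct edge.
Euclidean (axiom 5): no — w2 R w1 and w2 R w3, but not w1 R w3.
So F validates K, D, T, S4; S5 would additionally require R to be Euclidean. The strongest is S4.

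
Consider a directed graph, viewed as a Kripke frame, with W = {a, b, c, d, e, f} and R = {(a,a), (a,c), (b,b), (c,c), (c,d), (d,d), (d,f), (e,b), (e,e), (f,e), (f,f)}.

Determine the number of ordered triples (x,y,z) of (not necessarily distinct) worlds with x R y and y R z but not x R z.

4

Enumerating: (a,c,d), (c,d,f), (d,f,e), (f,e,b).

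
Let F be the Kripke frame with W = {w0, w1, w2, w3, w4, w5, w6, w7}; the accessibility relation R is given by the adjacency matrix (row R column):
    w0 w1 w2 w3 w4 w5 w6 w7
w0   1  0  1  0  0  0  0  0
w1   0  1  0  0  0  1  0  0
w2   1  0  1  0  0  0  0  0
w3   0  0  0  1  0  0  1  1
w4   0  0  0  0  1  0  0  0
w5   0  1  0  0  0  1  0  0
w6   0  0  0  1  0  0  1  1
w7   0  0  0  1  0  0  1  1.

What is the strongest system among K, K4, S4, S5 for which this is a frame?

S5

Transitive (axiom 4): yes — every two-step R-path is closed by a direct edge.
Reflexive (axiom T): yes — every world is R-related to itself.
Euclidean (axiom 5): yes — any two successors of a common world are R-related.
So F validates K, K4, S4, S5. The strongest is S5.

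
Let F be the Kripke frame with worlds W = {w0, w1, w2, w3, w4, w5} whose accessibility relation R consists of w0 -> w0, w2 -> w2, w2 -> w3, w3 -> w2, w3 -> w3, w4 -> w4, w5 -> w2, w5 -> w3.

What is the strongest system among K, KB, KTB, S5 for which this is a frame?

K

Symmetric (axiom B): no — w5 R w2 but not w2 R w5.
Reflexive (axiom T): no — w1 is not related to itself.
Euclidean (axiom 5): yes — any two successors of a common world are R-related.
So F validates K; KB would additionally require R to be symmetric. The strongest is K.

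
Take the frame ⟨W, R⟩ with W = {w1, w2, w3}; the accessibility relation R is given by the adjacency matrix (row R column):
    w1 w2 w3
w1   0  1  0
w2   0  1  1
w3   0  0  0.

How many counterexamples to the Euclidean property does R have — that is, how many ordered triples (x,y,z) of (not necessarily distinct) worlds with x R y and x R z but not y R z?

Enumerating: (w2,w3,w2), (w2,w3,w3).

2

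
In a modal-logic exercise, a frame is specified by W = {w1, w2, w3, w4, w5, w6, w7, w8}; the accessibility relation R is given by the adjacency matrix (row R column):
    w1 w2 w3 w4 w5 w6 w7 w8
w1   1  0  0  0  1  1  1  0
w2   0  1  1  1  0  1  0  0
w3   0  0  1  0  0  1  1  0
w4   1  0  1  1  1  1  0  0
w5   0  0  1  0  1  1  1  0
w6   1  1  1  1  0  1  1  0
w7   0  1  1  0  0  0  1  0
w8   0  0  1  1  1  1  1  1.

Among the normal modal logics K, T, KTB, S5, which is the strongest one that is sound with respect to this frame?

T

Reflexive (axiom T): yes — every world is R-related to itself.
Symmetric (axiom B): no — w1 R w5 but not w5 R w1.
Euclidean (axiom 5): no — w1 R w6 and w1 R w5, but not w6 R w5.
So F validates K, T; KTB would additionally require R to be symmetric. The strongest is T.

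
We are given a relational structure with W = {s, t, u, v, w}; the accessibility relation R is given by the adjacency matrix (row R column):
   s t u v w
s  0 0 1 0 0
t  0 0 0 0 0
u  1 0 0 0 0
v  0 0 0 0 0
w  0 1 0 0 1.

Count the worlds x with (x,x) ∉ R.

4

Enumerating: s, t, u, v.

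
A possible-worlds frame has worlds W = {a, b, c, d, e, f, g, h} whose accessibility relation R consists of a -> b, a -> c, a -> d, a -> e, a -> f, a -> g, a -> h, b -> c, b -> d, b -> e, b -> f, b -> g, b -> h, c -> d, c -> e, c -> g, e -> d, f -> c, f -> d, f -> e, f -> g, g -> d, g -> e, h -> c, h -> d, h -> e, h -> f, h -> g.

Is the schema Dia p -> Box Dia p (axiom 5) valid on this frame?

By correspondence theory, 5 is valid on a frame iff R is Euclidean.
Euclidean: no — a R c and a R b, but not c R b.

No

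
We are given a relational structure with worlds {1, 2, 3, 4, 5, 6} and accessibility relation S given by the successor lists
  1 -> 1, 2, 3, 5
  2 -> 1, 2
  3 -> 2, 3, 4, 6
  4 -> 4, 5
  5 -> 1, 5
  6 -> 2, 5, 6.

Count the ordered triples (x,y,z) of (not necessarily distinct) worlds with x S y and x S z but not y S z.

19

Enumerating: (1,2,3), (1,2,5), (1,3,1), (1,3,5), (1,5,2), (1,5,3), (3,2,3), (3,2,4), (3,2,6), (3,4,2), (3,4,3), (3,4,6), … and 7 more.
Total: 19.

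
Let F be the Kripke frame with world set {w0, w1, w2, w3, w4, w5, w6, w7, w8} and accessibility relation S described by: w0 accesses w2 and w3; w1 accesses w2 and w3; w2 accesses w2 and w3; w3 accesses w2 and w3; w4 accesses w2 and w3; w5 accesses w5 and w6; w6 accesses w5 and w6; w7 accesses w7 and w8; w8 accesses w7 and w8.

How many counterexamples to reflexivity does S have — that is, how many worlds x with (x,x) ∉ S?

Enumerating: w0, w1, w4.

3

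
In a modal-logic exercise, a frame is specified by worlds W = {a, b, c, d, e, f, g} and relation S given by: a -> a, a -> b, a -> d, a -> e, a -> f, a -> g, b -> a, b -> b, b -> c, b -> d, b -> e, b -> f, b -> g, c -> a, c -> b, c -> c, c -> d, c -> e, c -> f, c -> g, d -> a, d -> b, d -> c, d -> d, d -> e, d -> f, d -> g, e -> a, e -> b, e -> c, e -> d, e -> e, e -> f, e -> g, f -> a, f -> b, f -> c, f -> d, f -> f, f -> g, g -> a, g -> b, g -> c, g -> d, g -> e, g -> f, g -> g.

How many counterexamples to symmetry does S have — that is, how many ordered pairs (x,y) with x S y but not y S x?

2

Enumerating: (c,a), (e,f).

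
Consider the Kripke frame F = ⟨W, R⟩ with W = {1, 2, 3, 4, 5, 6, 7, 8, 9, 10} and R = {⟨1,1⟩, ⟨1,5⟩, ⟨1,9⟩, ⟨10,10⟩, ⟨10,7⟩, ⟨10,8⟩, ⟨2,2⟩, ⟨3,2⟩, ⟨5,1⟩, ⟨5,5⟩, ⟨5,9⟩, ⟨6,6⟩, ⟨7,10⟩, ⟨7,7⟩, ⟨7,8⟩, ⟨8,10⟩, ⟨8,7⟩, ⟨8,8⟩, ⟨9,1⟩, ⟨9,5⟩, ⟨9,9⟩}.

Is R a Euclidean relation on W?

Yes

Euclidean: yes — any two successors of a common world are R-related.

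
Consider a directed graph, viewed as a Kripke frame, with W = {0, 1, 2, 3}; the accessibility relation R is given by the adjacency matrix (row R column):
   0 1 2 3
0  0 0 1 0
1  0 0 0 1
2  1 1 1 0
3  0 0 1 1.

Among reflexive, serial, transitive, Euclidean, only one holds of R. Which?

serial

Reflexive: no — 0 is not related to itself.
Serial: yes — every world has a successor (e.g. 0 R 2).
Transitive: no — 0 R 2 and 2 R 1, but not 0 R 1.
Euclidean: no — 2 R 0 and 2 R 1, but not 0 R 1.
Only serial holds.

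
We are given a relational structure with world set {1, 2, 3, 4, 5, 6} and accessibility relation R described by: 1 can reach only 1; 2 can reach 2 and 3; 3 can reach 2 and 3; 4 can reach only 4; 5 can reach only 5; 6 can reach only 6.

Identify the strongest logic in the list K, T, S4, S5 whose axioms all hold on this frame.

S5

Reflexive (axiom T): yes — every world is R-related to itself.
Transitive (axiom 4): yes — every two-step R-path is closed by a direct edge.
Euclidean (axiom 5): yes — any two successors of a common world are R-related.
So F validates K, T, S4, S5. The strongest is S5.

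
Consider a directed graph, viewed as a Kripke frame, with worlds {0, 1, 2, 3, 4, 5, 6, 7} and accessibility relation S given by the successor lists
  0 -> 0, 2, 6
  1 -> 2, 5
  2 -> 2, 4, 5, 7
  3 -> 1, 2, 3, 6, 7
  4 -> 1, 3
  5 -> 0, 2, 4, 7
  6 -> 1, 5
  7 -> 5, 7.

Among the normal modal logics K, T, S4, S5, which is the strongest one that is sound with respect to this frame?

K

Reflexive (axiom T): no — 1 is not related to itself.
Transitive (axiom 4): no — 0 S 2 and 2 S 4, but not 0 S 4.
Euclidean (axiom 5): no — 0 S 2 and 0 S 6, but not 2 S 6.
So F validates K; T would additionally require S to be reflexive. The strongest is K.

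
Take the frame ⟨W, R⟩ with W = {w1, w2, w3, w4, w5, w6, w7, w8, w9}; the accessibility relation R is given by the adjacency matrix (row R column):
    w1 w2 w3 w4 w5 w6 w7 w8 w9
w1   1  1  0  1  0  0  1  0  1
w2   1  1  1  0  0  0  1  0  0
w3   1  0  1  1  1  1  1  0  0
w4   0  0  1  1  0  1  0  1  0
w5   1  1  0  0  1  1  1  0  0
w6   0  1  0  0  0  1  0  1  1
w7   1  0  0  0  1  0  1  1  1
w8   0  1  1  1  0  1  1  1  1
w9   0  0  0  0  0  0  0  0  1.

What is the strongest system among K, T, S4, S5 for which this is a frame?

T

Reflexive (axiom T): yes — every world is R-related to itself.
Transitive (axiom 4): no — w1 R w2 and w2 R w3, but not w1 R w3.
Euclidean (axiom 5): no — w1 R w2 and w1 R w4, but not w2 R w4.
So F validates K, T; S4 would additionally require R to be transitive. The strongest is T.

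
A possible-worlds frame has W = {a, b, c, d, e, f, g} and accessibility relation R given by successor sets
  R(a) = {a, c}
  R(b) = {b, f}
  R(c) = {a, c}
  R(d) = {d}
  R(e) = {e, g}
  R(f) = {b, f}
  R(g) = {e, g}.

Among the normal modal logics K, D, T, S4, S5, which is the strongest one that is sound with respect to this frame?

Serial (axiom D): yes — every world has a successor (e.g. a R a).
Reflexive (axiom T): yes — every world is R-related to itself.
Transitive (axiom 4): yes — every two-step R-path is closed by a direct edge.
Euclidean (axiom 5): yes — any two successors of a common world are R-related.
So F validates K, D, T, S4, S5. The strongest is S5.

S5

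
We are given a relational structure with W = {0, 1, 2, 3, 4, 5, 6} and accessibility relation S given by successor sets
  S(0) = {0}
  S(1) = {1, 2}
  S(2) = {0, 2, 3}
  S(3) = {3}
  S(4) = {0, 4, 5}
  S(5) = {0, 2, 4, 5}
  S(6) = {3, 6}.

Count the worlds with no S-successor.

S is serial; there are no such worlds.

0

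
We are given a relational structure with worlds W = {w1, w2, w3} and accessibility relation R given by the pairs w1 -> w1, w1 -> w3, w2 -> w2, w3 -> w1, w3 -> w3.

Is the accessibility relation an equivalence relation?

Reflexive: yes — every world is R-related to itself.
Symmetric: yes — every pair in R has its reverse in R.
Transitive: yes — every two-step R-path is closed by a direct edge.
So R is an equivalence relation.

Yes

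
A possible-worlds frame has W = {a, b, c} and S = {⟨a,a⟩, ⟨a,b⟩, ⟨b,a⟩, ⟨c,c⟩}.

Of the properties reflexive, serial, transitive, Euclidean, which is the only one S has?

serial

Reflexive: no — b is not related to itself.
Serial: yes — every world has a successor (e.g. a S a).
Transitive: no — b S a and a S b, but not b S b.
Euclidean: no — a S b and a S b, but not b S b.
Only serial holds.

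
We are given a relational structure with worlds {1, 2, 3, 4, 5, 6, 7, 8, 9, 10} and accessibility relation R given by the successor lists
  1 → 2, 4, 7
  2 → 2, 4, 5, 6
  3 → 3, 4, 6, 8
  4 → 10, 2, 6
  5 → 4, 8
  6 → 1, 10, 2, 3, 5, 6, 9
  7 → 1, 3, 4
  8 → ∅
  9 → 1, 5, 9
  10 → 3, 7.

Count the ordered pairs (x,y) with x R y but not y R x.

Enumerating: (1,2), (1,4), (10,3), (10,7), (2,5), (3,4), (3,8), (4,10), (4,6), (5,4), (5,8), (6,1), … and 7 more.
Total: 19.

19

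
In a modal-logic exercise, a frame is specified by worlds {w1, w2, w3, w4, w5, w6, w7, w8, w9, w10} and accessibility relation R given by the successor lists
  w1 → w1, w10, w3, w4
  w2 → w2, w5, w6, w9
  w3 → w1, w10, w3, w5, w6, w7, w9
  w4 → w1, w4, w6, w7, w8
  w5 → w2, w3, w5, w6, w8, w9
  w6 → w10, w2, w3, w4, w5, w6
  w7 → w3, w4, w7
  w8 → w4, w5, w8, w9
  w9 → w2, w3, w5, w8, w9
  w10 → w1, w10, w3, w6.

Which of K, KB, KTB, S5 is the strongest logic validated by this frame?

KTB

Symmetric (axiom B): yes — every pair in R has its reverse in R.
Reflexive (axiom T): yes — every world is R-related to itself.
Euclidean (axiom 5): no — w1 R w10 and w1 R w4, but not w10 R w4.
So F validates K, KB, KTB; S5 would additionally require R to be Euclidean. The strongest is KTB.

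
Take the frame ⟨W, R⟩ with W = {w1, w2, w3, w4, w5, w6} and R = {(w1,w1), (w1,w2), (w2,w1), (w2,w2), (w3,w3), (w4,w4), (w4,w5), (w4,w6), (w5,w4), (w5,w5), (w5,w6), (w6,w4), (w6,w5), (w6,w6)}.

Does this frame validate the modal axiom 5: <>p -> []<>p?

By correspondence theory, 5 is valid on a frame iff R is Euclidean.
Euclidean: yes — any two successors of a common world are R-related.

Yes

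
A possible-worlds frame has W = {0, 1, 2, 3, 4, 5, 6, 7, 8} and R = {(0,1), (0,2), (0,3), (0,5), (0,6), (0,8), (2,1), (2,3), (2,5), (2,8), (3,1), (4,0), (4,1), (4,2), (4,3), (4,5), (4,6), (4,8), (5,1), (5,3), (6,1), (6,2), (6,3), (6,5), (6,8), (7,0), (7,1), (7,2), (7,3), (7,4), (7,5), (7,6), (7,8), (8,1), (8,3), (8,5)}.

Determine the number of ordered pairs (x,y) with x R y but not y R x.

Enumerating: (0,1), (0,2), (0,3), (0,5), (0,6), (0,8), (2,1), (2,3), (2,5), (2,8), (3,1), (4,0), … and 24 more.
Total: 36.

36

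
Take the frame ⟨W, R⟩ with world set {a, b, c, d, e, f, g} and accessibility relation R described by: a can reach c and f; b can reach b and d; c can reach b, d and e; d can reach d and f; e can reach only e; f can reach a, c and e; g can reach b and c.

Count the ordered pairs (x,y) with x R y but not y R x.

10

Enumerating: (a,c), (b,d), (c,b), (c,d), (c,e), (d,f), (f,c), (f,e), (g,b), (g,c).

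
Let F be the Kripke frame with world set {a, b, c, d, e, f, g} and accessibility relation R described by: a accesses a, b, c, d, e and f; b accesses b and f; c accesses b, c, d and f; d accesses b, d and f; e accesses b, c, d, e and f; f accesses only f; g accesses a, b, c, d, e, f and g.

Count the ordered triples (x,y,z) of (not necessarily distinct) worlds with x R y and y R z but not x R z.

0

R is transitive; there are no such tuples.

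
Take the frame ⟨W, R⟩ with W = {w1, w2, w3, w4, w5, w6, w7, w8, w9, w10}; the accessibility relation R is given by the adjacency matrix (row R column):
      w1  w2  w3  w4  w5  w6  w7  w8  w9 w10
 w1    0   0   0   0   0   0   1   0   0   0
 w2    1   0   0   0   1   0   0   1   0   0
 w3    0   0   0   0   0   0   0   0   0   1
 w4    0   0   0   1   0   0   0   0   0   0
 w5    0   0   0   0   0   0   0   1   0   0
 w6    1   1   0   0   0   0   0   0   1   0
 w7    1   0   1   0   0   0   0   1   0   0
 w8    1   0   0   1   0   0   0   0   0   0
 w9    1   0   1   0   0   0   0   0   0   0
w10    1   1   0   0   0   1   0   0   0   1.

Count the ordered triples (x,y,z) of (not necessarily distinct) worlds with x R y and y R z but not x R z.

Enumerating: (w1,w7,w1), (w1,w7,w3), (w1,w7,w8), (w10,w1,w7), (w10,w2,w5), (w10,w2,w8), (w10,w6,w9), (w2,w1,w7), (w2,w8,w4), (w3,w10,w1), (w3,w10,w2), (w3,w10,w6), … and 12 more.
Total: 24.

24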